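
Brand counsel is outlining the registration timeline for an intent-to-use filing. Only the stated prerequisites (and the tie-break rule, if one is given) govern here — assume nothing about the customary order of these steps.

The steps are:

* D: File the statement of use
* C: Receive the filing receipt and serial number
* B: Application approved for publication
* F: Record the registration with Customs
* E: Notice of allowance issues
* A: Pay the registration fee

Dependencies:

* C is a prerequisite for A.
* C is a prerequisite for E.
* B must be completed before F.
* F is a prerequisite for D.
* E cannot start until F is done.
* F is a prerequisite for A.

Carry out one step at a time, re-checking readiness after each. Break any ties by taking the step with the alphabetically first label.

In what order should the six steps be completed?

B and C have no prerequisites; B has the earlier label, so B is first.
F now also ready, so the ready set is {C, F}; C has the earlier label → C.
Next only F has its prerequisites met → F.
Ready: A, D and E. A has the earlier label → A.
D and E are both available; D has the earlier label → D.
E needed C and F, now all done → E.

B C F A D E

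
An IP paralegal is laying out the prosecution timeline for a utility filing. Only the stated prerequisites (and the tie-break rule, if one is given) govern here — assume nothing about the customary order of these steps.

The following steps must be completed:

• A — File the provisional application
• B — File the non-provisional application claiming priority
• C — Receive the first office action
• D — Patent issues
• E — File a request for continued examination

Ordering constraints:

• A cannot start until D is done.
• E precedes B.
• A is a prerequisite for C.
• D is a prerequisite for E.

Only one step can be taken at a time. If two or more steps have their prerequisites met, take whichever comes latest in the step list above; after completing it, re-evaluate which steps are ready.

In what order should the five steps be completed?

D, E, B, A, C

Only D has no prerequisites, so it is first.
Ready: E and A. E is listed later → E.
B now also ready, so the ready set is {B, A}; B is listed later → B.
A is the only step now ready → A.
Next only C has its prerequisites met → C.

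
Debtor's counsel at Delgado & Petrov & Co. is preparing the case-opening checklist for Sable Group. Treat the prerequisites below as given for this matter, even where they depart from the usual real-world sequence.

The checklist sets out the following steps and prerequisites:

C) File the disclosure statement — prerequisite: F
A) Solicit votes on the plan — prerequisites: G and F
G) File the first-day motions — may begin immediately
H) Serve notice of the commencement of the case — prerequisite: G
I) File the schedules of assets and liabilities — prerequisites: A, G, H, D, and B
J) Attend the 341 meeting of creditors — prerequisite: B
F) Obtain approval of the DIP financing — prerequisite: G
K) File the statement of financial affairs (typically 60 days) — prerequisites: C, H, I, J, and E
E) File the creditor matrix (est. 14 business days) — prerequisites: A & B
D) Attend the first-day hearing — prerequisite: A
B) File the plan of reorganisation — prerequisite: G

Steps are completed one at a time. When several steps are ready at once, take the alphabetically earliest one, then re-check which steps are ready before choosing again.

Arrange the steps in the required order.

G, B, F, A, C, D, E, H, I, J, K

Only G has no prerequisites, so it is first.
Now B, F and H have their prerequisites met. B has the earlier label, so B next.
Ready: F, H and J. F has the earlier label → F.
A, C, H and J are all available; A has the earlier label → A.
Ready: C, D, E, H and J. C has the earlier label → C.
Now D, E, H and J have their prerequisites met. D has the earlier label, so D next.
E, H and J are all available; E has the earlier label → E.
H and J are both available; H has the earlier label → H.
I now also ready, so the ready set is {I, J}; I has the earlier label → I.
J needed B, now all done → J.
K needed C, E, H, I and J, now all done → K.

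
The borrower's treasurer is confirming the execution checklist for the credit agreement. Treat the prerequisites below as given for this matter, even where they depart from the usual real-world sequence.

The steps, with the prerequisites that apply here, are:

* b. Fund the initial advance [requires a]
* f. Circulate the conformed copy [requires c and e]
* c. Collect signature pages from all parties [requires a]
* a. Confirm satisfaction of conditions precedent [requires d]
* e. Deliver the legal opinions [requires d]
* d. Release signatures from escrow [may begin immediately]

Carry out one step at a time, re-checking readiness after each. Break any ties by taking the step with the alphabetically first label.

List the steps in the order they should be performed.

d, a, b, c, e, f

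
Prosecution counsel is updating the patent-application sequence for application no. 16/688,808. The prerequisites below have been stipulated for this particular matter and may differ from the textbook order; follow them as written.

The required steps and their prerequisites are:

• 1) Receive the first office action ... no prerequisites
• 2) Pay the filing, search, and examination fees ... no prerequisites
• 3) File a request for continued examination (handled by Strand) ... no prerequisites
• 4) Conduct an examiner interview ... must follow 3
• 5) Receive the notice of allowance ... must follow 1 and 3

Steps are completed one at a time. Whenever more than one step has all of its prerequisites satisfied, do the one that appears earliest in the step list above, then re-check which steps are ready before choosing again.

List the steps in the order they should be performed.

1, 2 and 3 have no prerequisites; 1 is listed earlier, so 1 is first.
2 and 3 are both available; 2 is listed earlier → 2.
3 is the only step now ready → 3.
Now 4 and 5 have their prerequisites met. 4 is listed earlier, so 4 next.
5 needed 1 and 3, now all done → 5.

1, 2, 3, 4, 5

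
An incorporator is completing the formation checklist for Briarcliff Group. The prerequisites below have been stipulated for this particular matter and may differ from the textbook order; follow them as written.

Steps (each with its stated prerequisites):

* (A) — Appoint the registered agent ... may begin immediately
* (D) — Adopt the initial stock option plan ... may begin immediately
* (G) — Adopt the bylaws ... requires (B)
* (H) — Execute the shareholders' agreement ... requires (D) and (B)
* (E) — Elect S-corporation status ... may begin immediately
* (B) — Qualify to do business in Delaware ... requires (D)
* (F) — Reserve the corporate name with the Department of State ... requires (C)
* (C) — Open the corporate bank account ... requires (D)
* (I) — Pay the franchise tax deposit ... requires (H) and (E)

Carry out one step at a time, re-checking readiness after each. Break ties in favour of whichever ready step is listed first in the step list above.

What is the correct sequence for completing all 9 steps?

Nothing is required for (A), (D) and (E). (A) is listed earlier → (A) first.
Ready: (D) and (E). (D) is listed earlier → (D).
(B) and (C) now also ready, so the ready set is {(E), (B), (C)}; (E) is listed earlier → (E).
(B) and (C) are both available; (B) is listed earlier → (B).
Now (G), (H) and (C) have their prerequisites met. (G) is listed earlier, so (G) next.
(H) and (C) are both available; (H) is listed earlier → (H).
Ready: (C) and (I). (C) is listed earlier → (C).
(F) and (I) are both available; (F) is listed earlier → (F).
That leaves (I) as the only ready step → (I).

(A) (D) (E) (B) (G) (H) (C) (F) (I)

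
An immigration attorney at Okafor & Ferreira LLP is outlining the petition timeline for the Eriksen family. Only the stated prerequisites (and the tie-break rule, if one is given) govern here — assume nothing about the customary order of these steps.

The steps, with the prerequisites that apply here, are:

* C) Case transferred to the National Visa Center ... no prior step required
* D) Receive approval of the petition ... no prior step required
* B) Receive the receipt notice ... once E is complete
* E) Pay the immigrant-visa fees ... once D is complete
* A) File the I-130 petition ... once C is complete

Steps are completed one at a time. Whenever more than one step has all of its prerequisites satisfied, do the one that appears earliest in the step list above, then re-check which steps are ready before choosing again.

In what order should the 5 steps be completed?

Nothing is required for C and D. C is listed earlier → C first.
A now also ready, so the ready set is {D, A}; D is listed earlier → D.
Now E and A have their prerequisites met. E is listed earlier, so E next.
Now B and A have their prerequisites met. B is listed earlier, so B next.
That leaves A as the only ready step → A.

C, D, E, B, A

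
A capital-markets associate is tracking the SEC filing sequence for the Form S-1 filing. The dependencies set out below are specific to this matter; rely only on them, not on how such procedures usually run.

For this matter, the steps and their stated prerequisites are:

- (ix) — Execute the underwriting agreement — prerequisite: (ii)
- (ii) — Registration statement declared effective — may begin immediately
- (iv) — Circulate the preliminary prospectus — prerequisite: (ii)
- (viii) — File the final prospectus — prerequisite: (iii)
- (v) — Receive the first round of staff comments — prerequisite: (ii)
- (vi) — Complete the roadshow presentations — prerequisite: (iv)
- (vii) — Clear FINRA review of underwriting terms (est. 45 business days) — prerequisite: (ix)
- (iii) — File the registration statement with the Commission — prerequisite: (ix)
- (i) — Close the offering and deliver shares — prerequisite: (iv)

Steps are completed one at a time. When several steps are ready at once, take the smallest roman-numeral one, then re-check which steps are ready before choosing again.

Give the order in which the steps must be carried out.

(ii), (iv), (i), (v), (vi), (ix), (iii), (vii), (viii)

(ii) is the only step with nothing outstanding, so it goes first.
Now (iv), (v) and (ix) have their prerequisites met. (iv) has the earlier label, so (iv) next.
Now (i), (v), (vi) and (ix) have their prerequisites met. (i) has the earlier label, so (i) next.
Ready: (v), (vi) and (ix). (v) has the earlier label → (v).
Now (vi) and (ix) have their prerequisites met. (vi) has the earlier label, so (vi) next.
Next only (ix) has its prerequisites met → (ix).
Ready: (iii) and (vii). (iii) has the earlier label → (iii).
(viii) now also ready, so the ready set is {(vii), (viii)}; (vii) has the earlier label → (vii).
That leaves (viii) as the only ready step → (viii).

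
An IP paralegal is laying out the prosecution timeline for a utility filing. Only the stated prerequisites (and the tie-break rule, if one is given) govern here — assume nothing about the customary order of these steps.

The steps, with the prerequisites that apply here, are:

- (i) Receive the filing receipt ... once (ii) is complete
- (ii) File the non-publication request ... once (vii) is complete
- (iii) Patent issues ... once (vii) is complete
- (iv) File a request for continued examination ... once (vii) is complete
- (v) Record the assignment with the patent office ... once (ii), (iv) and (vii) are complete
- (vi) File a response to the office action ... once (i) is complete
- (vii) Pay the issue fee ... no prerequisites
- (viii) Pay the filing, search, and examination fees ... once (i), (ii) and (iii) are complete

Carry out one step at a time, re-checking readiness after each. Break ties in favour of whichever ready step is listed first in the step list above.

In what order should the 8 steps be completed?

Only (vii) has no prerequisites, so it is first.
Ready: (ii), (iii) and (iv). (ii) is listed earlier → (ii).
Now (i), (iii) and (iv) have their prerequisites met. (i) is listed earlier, so (i) next.
(vi) now also ready, so the ready set is {(iii), (iv), (vi)}; (iii) is listed earlier → (iii).
Now (iv), (vi) and (viii) have their prerequisites met. (iv) is listed earlier, so (iv) next.
(v), (vi) and (viii) are all available; (v) is listed earlier → (v).
Now (vi) and (viii) have their prerequisites met. (vi) is listed earlier, so (vi) next.
That leaves (viii) as the only ready step → (viii).

(vii) (ii) (i) (iii) (iv) (v) (vi) (viii)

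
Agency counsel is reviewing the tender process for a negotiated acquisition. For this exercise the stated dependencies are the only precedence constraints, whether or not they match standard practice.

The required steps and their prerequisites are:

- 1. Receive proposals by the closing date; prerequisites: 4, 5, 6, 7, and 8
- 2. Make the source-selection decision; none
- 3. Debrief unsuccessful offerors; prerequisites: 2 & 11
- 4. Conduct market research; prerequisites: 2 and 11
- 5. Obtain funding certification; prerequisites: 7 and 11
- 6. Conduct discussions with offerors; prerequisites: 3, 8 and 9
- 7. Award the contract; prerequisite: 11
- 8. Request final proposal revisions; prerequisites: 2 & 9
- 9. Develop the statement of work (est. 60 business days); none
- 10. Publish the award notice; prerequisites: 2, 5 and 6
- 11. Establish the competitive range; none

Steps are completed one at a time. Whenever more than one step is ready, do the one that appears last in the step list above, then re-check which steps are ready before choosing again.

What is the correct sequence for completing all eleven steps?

11, 9 and 2 have no prerequisites; 11 is listed later, so 11 is first.
Ready: 9, 7 and 2. 9 is listed later → 9.
Ready: 7 and 2. 7 is listed later → 7.
Ready: 5 and 2. 5 is listed later → 5.
Next only 2 has its prerequisites met → 2.
Now 8, 4 and 3 have their prerequisites met. 8 is listed later, so 8 next.
Ready: 4 and 3. 4 is listed later → 4.
That leaves 3 as the only ready step → 3.
6 needed 9, 8 and 3, now all done → 6.
10 and 1 are both available; 10 is listed later → 10.
1 needed 8, 7, 6, 5 and 4, now all done → 1.

11 9 7 5 2 8 4 3 6 10 1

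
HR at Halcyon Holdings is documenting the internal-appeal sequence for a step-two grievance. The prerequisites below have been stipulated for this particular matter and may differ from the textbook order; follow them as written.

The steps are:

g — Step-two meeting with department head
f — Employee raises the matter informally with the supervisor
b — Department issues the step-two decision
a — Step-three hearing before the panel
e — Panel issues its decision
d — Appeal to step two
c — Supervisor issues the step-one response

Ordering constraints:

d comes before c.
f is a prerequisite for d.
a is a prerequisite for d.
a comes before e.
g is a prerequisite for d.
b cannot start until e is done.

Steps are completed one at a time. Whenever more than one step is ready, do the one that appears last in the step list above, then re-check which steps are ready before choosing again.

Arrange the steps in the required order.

Nothing is required for a, f and g. a is listed later → a first.
e now also ready, so the ready set is {e, f, g}; e is listed later → e.
Now b, f and g have their prerequisites met. b is listed later, so b next.
f and g are both available; f is listed later → f.
Next only g has its prerequisites met → g.
d needed a, f and g, now all done → d.
c needed d, now all done → c.

a e b f g d c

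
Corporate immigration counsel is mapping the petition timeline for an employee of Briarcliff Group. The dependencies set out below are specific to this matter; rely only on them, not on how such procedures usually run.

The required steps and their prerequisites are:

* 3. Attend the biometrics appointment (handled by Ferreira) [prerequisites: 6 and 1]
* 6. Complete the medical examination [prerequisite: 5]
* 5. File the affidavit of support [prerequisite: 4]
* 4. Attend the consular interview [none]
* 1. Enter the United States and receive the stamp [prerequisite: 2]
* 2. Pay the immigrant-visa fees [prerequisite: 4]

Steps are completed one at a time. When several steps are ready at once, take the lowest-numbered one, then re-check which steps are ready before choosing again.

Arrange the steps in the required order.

4 is the only step with nothing outstanding, so it goes first.
Ready: 2 and 5. 2 has the earlier label → 2.
1 now also ready, so the ready set is {1, 5}; 1 has the earlier label → 1.
5 needed 4, now all done → 5.
6 needed 5, now all done → 6.
Next only 3 has its prerequisites met → 3.

4 → 2 → 1 → 5 → 6 → 3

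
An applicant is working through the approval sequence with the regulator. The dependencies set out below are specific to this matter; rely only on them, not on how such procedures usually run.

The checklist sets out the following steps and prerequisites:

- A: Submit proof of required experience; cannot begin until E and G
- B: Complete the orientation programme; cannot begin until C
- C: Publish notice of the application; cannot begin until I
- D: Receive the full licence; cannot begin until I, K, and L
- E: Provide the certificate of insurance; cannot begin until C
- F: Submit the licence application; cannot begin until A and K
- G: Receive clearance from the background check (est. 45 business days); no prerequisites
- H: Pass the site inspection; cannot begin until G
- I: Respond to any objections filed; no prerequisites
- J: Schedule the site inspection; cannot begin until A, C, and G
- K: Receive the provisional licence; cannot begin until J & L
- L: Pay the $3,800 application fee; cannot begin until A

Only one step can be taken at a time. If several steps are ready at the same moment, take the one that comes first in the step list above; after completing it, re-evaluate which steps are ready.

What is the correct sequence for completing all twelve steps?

Nothing is required for G and I. G is listed earlier → G first.
H and I are both available; H is listed earlier → H.
That leaves I as the only ready step → I.
C needed I, now all done → C.
B and E are both available; B is listed earlier → B.
Next only E has its prerequisites met → E.
That leaves A as the only ready step → A.
J and L are both available; J is listed earlier → J.
That leaves L as the only ready step → L.
Next only K has its prerequisites met → K.
Now D and F have their prerequisites met. D is listed earlier, so D next.
F needed A and K, now all done → F.

G → H → I → C → B → E → A → J → L → K → D → F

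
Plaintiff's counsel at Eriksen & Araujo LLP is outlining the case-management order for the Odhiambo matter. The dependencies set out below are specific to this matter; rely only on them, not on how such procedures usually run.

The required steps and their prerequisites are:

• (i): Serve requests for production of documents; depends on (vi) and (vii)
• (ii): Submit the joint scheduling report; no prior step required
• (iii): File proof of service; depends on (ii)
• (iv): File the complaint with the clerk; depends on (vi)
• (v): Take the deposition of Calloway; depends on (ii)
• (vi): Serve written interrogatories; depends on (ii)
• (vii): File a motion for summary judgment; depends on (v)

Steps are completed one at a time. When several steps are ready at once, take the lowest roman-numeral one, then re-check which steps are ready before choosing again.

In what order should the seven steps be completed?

(ii), (iii), (v), (vi), (iv), (vii), (i)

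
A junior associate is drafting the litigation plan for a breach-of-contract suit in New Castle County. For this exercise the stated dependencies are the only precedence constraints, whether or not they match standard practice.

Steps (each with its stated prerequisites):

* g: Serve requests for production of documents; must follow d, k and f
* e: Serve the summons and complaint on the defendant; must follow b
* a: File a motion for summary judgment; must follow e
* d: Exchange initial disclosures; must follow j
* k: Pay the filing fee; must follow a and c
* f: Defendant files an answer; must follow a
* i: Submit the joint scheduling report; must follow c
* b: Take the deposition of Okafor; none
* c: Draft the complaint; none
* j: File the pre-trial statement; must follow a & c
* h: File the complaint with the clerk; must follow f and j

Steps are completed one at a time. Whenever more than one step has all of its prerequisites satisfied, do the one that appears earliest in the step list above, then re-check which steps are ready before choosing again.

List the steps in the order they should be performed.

b, e, a, f, c, k, i, j, d, g, h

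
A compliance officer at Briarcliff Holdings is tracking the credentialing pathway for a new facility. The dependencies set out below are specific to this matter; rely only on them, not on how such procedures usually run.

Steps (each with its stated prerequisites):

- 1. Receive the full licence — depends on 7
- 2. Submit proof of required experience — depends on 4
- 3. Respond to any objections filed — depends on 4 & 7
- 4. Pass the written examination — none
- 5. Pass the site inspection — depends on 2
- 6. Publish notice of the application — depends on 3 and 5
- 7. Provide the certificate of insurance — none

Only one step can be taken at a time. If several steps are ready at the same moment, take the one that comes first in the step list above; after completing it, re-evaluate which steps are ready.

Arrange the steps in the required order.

4, 2, 5, 7, 1, 3, 6

4 and 7 have no prerequisites; 4 is listed earlier, so 4 is first.
2 now also ready, so the ready set is {2, 7}; 2 is listed earlier → 2.
5 and 7 are both available; 5 is listed earlier → 5.
7 is the only step now ready → 7.
Ready: 1 and 3. 1 is listed earlier → 1.
3 needed 4 and 7, now all done → 3.
That leaves 6 as the only ready step → 6.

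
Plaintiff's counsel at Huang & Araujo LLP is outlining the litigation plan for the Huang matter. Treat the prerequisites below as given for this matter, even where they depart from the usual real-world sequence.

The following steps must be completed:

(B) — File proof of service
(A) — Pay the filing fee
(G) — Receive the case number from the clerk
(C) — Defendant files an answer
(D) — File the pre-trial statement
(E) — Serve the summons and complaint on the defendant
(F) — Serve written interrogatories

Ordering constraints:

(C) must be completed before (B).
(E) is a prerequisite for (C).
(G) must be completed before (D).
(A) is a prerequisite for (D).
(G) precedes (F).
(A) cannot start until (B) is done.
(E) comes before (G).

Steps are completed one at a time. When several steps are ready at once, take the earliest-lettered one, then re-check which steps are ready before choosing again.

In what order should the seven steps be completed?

Only (E) has no prerequisites, so it is first.
(C) and (G) are both available; (C) has the earlier label → (C).
(B) now also ready, so the ready set is {(B), (G)}; (B) has the earlier label → (B).
Ready: (A) and (G). (A) has the earlier label → (A).
(G) is the only step now ready → (G).
(D) and (F) are both available; (D) has the earlier label → (D).
That leaves (F) as the only ready step → (F).

(E) (C) (B) (A) (G) (D) (F)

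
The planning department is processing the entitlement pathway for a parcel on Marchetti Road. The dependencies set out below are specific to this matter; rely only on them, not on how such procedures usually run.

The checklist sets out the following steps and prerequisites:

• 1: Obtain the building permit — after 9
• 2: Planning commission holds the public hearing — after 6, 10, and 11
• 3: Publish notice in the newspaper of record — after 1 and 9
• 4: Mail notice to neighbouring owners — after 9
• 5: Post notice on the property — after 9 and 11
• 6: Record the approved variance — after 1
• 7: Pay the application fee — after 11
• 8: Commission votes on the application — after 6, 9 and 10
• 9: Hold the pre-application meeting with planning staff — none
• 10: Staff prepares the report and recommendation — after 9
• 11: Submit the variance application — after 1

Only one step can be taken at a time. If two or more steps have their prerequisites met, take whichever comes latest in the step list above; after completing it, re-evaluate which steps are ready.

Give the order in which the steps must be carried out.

9 10 4 1 11 7 6 8 5 3 2

Only 9 has no prerequisites, so it is first.
Ready: 10, 4 and 1. 10 is listed later → 10.
4 and 1 are both available; 4 is listed later → 4.
1 needed 9, now all done → 1.
Ready: 11, 6 and 3. 11 is listed later → 11.
Ready: 7, 6, 5 and 3. 7 is listed later → 7.
6, 5 and 3 are all available; 6 is listed later → 6.
Now 8, 5, 3 and 2 have their prerequisites met. 8 is listed later, so 8 next.
Now 5, 3 and 2 have their prerequisites met. 5 is listed later, so 5 next.
3 and 2 are both available; 3 is listed later → 3.
2 needed 11, 10 and 6, now all done → 2.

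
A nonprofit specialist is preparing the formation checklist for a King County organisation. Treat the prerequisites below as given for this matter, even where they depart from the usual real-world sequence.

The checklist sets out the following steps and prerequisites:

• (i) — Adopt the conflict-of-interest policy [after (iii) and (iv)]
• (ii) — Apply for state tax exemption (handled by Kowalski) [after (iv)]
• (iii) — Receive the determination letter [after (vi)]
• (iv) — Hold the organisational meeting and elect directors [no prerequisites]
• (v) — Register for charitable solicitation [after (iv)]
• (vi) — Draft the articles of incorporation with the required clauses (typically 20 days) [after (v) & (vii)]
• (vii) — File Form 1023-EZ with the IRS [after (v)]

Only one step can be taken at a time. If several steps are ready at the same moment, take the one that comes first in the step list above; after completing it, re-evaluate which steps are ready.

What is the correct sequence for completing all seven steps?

(iv) → (ii) → (v) → (vii) → (vi) → (iii) → (i)

(iv) has no prerequisites → (iv) first.
Now (ii) and (v) have their prerequisites met. (ii) is listed earlier, so (ii) next.
(v) needed (iv), now all done → (v).
That leaves (vii) as the only ready step → (vii).
Next only (vi) has its prerequisites met → (vi).
(iii) is the only step now ready → (iii).
Next only (i) has its prerequisites met → (i).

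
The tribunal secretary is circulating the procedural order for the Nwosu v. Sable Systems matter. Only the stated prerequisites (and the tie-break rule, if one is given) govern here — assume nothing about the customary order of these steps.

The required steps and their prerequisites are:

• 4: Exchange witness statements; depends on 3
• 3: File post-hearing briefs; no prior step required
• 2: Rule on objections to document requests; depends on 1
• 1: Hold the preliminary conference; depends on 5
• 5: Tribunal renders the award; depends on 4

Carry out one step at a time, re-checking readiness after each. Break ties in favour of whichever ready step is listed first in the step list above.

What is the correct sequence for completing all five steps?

3 → 4 → 5 → 1 → 2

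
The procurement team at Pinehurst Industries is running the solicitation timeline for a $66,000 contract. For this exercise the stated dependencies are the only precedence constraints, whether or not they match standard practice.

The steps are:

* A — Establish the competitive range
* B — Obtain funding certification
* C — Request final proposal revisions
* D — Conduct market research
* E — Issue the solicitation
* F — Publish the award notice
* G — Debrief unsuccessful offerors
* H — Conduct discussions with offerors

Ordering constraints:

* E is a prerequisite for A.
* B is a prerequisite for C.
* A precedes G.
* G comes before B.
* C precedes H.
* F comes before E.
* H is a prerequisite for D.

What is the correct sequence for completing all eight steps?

F, E, A, G, B, C, H, D

F is the only step with nothing outstanding, so it goes first.
E is the only step now ready → E.
A needed E, now all done → A.
G needed A, now all done → G.
That leaves B as the only ready step → B.
Next only C has its prerequisites met → C.
H is the only step now ready → H.
Next only D has its prerequisites met → D.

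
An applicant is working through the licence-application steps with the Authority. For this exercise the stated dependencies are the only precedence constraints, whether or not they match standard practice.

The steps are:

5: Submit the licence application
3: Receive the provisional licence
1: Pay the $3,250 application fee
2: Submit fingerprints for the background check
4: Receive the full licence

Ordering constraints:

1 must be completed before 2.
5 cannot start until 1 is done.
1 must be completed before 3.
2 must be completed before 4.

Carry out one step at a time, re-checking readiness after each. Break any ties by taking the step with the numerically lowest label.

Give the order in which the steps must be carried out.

1 → 2 → 3 → 4 → 5

Only 1 has no prerequisites, so it is first.
2, 3 and 5 are all available; 2 has the earlier label → 2.
Ready: 3, 4 and 5. 3 has the earlier label → 3.
Now 4 and 5 have their prerequisites met. 4 has the earlier label, so 4 next.
5 needed 1, now all done → 5.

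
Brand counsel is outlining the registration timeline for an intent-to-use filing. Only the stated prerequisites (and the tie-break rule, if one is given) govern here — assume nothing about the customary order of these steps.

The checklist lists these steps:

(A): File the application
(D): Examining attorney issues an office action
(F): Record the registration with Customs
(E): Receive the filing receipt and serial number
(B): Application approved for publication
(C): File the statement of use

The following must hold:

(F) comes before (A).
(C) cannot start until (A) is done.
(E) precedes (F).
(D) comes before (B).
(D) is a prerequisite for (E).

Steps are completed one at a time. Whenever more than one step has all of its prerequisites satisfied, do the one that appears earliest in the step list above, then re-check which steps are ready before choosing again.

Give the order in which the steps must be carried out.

(D) has no prerequisites → (D) first.
Ready: (E) and (B). (E) is listed earlier → (E).
Now (F) and (B) have their prerequisites met. (F) is listed earlier, so (F) next.
(A) now also ready, so the ready set is {(A), (B)}; (A) is listed earlier → (A).
(C) now also ready, so the ready set is {(B), (C)}; (B) is listed earlier → (B).
(C) needed (A), now all done → (C).

(D), (E), (F), (A), (B), (C)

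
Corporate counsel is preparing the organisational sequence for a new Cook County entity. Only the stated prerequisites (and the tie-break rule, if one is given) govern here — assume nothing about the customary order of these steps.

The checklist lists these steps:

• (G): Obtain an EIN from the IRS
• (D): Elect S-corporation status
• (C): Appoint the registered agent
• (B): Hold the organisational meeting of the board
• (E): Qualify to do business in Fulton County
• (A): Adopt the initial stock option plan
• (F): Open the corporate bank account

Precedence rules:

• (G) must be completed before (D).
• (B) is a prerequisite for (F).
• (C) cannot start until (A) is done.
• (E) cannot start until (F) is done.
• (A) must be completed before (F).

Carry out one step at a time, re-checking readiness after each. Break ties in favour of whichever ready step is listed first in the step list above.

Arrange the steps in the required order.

(G) → (D) → (B) → (A) → (C) → (F) → (E)

Nothing is required for (G), (B) and (A). (G) is listed earlier → (G) first.
(D) now also ready, so the ready set is {(D), (B), (A)}; (D) is listed earlier → (D).
Ready: (B) and (A). (B) is listed earlier → (B).
Next only (A) has its prerequisites met → (A).
(C) and (F) are both available; (C) is listed earlier → (C).
Next only (F) has its prerequisites met → (F).
(E) needed (F), now all done → (E).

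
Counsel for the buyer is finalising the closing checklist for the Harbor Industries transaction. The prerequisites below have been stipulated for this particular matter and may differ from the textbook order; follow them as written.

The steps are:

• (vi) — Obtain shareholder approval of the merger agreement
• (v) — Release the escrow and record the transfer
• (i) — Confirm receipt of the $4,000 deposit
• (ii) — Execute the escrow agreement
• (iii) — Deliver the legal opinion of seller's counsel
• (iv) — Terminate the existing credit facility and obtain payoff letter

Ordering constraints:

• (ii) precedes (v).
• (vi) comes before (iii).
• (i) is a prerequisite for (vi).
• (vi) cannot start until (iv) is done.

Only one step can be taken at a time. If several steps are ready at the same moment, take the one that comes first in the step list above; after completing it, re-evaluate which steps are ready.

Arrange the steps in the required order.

(i) (ii) (v) (iv) (vi) (iii)

Nothing is required for (i), (ii) and (iv). (i) is listed earlier → (i) first.
Now (ii) and (iv) have their prerequisites met. (ii) is listed earlier, so (ii) next.
Now (v) and (iv) have their prerequisites met. (v) is listed earlier, so (v) next.
Next only (iv) has its prerequisites met → (iv).
(vi) needed (i) and (iv), now all done → (vi).
Next only (iii) has its prerequisites met → (iii).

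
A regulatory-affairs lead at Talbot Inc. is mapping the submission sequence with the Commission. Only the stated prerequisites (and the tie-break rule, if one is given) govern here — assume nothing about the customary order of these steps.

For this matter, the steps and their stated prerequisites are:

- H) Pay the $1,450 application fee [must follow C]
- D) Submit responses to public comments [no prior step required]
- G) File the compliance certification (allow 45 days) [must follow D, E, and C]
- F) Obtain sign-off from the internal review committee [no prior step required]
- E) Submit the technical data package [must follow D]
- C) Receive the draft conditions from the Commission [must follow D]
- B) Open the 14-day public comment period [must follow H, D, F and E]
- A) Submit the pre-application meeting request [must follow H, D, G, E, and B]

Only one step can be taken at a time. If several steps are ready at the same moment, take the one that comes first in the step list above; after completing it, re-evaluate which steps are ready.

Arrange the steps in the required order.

D and F have no prerequisites; D is listed earlier, so D is first.
E and C now also ready, so the ready set is {F, E, C}; F is listed earlier → F.
E and C are both available; E is listed earlier → E.
C needed D, now all done → C.
H and G are both available; H is listed earlier → H.
Ready: G and B. G is listed earlier → G.
That leaves B as the only ready step → B.
Next only A has its prerequisites met → A.

D F E C H G B A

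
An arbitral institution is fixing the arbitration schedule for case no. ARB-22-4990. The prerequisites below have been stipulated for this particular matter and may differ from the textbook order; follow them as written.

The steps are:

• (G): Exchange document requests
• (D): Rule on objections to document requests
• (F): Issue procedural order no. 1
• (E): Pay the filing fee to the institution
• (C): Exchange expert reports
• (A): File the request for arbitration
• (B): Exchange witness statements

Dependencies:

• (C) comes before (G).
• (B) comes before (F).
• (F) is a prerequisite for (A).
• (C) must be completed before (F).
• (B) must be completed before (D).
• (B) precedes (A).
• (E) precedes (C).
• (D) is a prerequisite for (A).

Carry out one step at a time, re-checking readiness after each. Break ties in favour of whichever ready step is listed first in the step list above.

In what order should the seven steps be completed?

Nothing is required for (E) and (B). (E) is listed earlier → (E) first.
Ready: (C) and (B). (C) is listed earlier → (C).
(G) now also ready, so the ready set is {(G), (B)}; (G) is listed earlier → (G).
(B) is the only step now ready → (B).
Now (D) and (F) have their prerequisites met. (D) is listed earlier, so (D) next.
(F) is the only step now ready → (F).
(A) needed (D), (F) and (B), now all done → (A).

(E), (C), (G), (B), (D), (F), (A)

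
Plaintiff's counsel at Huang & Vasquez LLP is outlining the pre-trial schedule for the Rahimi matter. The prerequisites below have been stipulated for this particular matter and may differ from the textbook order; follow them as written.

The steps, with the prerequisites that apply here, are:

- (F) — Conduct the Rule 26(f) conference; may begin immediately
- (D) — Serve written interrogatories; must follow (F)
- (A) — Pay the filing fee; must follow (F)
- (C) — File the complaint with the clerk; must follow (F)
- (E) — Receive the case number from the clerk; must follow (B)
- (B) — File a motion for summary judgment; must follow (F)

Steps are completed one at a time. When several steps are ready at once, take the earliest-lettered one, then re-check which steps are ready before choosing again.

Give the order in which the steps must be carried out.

(F) has no prerequisites → (F) first.
(A), (B), (C) and (D) are all available; (A) has the earlier label → (A).
(B), (C) and (D) are all available; (B) has the earlier label → (B).
Now (C), (D) and (E) have their prerequisites met. (C) has the earlier label, so (C) next.
Ready: (D) and (E). (D) has the earlier label → (D).
(E) is the only step now ready → (E).

(F), (A), (B), (C), (D), (E)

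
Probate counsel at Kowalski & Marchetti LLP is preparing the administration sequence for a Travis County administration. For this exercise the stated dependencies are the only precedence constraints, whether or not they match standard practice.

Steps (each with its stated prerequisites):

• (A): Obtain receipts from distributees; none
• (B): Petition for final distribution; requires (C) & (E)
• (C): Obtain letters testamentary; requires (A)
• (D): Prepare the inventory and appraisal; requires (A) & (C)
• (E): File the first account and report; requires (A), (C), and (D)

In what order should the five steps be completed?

(A) (C) (D) (E) (B)

(A) is the only step with nothing outstanding, so it goes first.
That leaves (C) as the only ready step → (C).
That leaves (D) as the only ready step → (D).
(E) needed (A), (C) and (D), now all done → (E).
(B) is the only step now ready → (B).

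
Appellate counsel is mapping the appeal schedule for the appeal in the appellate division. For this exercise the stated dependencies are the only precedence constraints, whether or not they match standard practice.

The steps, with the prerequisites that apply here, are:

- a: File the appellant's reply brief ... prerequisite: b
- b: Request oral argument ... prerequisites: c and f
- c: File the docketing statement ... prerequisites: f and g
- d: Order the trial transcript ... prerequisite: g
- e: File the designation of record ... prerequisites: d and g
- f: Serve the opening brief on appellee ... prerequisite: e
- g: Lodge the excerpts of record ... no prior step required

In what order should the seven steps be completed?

g, d, e, f, c, b, a

g has no prerequisites → g first.
d is the only step now ready → d.
e needed d and g, now all done → e.
f is the only step now ready → f.
c is the only step now ready → c.
b needed c and f, now all done → b.
That leaves a as the only ready step → a.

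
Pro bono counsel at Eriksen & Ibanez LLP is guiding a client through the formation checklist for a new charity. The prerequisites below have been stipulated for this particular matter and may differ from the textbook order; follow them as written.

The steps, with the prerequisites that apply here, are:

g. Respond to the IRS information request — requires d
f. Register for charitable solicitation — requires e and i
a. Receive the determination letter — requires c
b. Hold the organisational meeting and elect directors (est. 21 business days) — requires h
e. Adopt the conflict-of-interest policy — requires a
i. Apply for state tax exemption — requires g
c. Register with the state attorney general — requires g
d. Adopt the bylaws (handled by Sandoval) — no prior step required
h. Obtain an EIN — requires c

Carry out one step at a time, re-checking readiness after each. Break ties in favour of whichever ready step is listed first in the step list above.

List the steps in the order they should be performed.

Only d has no prerequisites, so it is first.
g needed d, now all done → g.
i and c are both available; i is listed earlier → i.
Next only c has its prerequisites met → c.
Ready: a and h. a is listed earlier → a.
Now e and h have their prerequisites met. e is listed earlier, so e next.
Now f and h have their prerequisites met. f is listed earlier, so f next.
Next only h has its prerequisites met → h.
b needed h, now all done → b.

d, g, i, c, a, e, f, h, b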